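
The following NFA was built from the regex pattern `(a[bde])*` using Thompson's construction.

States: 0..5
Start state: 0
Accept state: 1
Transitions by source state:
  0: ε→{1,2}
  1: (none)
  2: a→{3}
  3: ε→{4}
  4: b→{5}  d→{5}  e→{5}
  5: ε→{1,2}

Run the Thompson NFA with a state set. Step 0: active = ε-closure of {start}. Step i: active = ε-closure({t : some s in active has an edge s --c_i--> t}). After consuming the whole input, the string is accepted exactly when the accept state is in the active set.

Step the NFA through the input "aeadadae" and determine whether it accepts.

Answer: ACCEPT

Steps:
S₀ = ε-closure({0}) = {0,1,2}
'a' @ 1: {3,4}
'e' @ 2: {1,2,5}  [accepting]
'a' @ 3: {3,4}
'd' @ 4: {1,2,5}  [accepting]
'a' @ 5: {3,4}
'd' @ 6: {1,2,5}  [accepting]
'a' @ 7: {3,4}
'e' @ 8: {1,2,5}  [accepting]
after full input: {1,2,5}  (accept=1 in)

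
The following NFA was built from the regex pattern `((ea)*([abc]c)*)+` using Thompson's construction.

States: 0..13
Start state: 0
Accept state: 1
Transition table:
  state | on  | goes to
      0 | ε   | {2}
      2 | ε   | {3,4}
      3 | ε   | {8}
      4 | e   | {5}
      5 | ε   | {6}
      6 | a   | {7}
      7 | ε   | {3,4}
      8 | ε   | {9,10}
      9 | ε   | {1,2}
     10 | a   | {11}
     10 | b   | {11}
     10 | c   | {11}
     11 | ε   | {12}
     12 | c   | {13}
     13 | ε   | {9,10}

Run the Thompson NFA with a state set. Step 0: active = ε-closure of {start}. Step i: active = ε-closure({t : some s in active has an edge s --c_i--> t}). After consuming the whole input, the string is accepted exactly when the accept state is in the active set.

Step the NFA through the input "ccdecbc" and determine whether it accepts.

S₀ = ε-closure({0}) = {0,1,2,3,4,8,9,10}
'c' @ 1: {11,12}
'c' @ 2: {1,2,3,4,8,9,10,13}  [accepting]
'd' @ 3: {}  — no active states
rest 'ecbc' ignored (set empty)
after full input: {}  (accept=1 not in)

Answer: REJECT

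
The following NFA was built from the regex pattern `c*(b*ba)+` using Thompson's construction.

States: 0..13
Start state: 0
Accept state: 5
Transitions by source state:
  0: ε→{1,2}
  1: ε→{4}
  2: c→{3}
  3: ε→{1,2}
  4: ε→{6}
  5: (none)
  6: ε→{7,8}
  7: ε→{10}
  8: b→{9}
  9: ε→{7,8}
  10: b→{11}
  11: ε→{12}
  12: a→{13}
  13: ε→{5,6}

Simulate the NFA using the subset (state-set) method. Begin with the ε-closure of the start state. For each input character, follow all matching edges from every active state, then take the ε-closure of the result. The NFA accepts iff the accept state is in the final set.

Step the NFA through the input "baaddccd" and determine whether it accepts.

initial (ε-close {0}): {0,1,2,4,6,7,8,10}
'b' @ 1: {7,8,9,10,11,12}
'a' @ 2: {5,6,7,8,10,13}  [accepting]
'a' @ 3: {}  — state set empty
rest 'ddccd' ignored (set empty)
final: {}; accept 5 not in set

Answer: REJECT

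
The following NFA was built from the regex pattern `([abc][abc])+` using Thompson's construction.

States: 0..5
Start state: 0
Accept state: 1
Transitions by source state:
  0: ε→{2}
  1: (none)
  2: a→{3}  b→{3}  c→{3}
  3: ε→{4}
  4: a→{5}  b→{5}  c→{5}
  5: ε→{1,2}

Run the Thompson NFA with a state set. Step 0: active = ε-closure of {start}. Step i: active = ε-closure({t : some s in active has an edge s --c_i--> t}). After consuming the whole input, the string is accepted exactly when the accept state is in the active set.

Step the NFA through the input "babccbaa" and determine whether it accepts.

Answer: ACCEPT

Trace:
start: ε-closure({0}) = {0,2}
'b' @ 1: {3,4}
'a' @ 2: {1,2,5}  [accepting]
'b' @ 3: {3,4}
'c' @ 4: {1,2,5}  [accepting]
'c' @ 5: {3,4}
'b' @ 6: {1,2,5}  [accepting]
'a' @ 7: {3,4}
'a' @ 8: {1,2,5}  [accepting]
end set {1,2,5} — state 1 in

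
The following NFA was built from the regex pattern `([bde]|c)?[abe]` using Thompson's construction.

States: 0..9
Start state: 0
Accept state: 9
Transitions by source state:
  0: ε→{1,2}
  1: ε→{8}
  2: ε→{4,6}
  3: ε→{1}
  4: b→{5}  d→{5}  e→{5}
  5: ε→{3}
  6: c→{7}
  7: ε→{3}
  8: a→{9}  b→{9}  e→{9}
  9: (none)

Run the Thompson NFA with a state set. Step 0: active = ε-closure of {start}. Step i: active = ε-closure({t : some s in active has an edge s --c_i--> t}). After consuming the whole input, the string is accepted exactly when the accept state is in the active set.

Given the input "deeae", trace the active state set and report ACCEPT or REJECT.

initial (ε-close {0}): {0,1,2,4,6,8}
'd' @ 1: {1,3,5,8}
'e' @ 2: {9}  ✓accept
'e' @ 3: {}  — dead — no transitions
rest 'ae' ignored (set empty)
end set {} — state 9 not in

Answer: REJECT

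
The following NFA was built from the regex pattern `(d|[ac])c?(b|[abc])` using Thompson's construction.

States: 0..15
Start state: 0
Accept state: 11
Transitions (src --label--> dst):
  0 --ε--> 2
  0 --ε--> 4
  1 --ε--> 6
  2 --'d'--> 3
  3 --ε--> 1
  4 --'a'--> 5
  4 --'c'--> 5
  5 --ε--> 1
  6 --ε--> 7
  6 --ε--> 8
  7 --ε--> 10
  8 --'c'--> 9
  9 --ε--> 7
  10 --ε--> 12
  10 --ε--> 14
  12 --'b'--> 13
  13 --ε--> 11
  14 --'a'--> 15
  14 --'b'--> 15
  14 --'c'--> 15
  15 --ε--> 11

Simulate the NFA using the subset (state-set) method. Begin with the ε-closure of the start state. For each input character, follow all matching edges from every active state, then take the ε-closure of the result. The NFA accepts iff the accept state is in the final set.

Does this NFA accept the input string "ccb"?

initial (ε-close {0}): {0,2,4}
'c' @ 1: {1,5,6,7,8,10,12,14}
'c' @ 2: {7,9,10,11,12,14,15}  ✓accept
'b' @ 3: {11,13,15}  ✓accept
final: {11,13,15}; accept 11 in set

Answer: ACCEPT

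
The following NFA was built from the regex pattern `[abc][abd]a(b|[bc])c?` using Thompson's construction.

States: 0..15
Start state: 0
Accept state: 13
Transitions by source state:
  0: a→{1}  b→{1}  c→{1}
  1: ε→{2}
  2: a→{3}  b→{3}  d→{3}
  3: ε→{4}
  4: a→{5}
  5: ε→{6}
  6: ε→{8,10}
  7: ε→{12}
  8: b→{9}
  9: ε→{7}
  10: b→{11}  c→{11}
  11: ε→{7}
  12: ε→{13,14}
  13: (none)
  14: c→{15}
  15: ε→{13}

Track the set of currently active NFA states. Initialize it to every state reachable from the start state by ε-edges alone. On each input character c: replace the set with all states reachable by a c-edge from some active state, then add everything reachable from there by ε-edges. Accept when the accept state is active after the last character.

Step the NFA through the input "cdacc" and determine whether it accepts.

Answer: ACCEPT

Steps:
S₀ = ε-closure({0}) = {0}
'c' @ 1: {1,2}
'd' @ 2: {3,4}
'a' @ 3: {5,6,8,10}
'c' @ 4: {7,11,12,13,14}  [accepting]
'c' @ 5: {13,15}  [accepting]
end set {13,15} — state 13 in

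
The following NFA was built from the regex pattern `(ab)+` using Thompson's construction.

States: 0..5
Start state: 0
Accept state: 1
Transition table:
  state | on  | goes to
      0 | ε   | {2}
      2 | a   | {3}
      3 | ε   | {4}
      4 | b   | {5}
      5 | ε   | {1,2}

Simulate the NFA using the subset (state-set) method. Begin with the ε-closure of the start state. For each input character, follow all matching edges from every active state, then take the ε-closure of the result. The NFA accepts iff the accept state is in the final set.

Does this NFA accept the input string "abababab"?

Answer: ACCEPT

Derivation:
initial (ε-close {0}): {0,2}
'a' @ 1: {3,4}
'b' @ 2: {1,2,5}  ✓accept
'a' @ 3: {3,4}
'b' @ 4: {1,2,5}  ✓accept
'a' @ 5: {3,4}
'b' @ 6: {1,2,5}  ✓accept
'a' @ 7: {3,4}
'b' @ 8: {1,2,5}  ✓accept
after full input: {1,2,5}  (accept=1 in)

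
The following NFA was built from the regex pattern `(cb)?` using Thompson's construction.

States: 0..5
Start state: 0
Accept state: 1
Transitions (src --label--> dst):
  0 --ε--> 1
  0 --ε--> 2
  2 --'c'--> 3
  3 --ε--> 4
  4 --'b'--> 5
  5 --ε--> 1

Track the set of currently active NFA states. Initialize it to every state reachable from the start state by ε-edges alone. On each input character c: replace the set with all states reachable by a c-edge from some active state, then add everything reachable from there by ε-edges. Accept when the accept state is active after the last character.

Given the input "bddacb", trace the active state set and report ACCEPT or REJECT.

Answer: REJECT

Derivation:
S₀ = ε-closure({0}) = {0,1,2}
'b' @ 1: {}  — state set empty
rest 'ddacb' ignored (set empty)
end set {} — state 1 not in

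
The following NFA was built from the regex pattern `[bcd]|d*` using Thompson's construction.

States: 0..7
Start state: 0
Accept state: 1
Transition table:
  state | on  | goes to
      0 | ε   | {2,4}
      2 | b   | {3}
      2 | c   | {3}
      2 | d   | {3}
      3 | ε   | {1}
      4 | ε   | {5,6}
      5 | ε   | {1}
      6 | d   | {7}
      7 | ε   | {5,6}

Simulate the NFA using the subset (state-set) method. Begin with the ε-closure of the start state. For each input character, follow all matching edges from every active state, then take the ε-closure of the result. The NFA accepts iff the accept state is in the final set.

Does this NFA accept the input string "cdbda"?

Answer: REJECT

Steps:
start: ε-closure({0}) = {0,1,2,4,5,6}
'c' @ 1: {1,3}  [accepting]
'd' @ 2: {}  — state set empty
rest 'bda' ignored (set empty)
end set {} — state 1 not in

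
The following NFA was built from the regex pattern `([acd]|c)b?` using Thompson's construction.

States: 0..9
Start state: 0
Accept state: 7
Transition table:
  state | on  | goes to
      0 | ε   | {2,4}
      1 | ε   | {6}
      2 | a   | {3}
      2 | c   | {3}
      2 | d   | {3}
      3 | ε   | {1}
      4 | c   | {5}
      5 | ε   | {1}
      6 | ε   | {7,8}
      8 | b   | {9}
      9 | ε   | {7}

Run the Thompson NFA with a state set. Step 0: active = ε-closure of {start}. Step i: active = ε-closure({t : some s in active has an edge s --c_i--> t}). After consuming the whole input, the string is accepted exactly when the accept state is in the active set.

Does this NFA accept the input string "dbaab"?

S₀ = ε-closure({0}) = {0,2,4}
'd' @ 1: {1,3,6,7,8}  (accept∈set)
'b' @ 2: {7,9}  (accept∈set)
'a' @ 3: {}  — dead — no transitions
rest 'ab' ignored (set empty)
final: {}; accept 7 not in set

Answer: REJECT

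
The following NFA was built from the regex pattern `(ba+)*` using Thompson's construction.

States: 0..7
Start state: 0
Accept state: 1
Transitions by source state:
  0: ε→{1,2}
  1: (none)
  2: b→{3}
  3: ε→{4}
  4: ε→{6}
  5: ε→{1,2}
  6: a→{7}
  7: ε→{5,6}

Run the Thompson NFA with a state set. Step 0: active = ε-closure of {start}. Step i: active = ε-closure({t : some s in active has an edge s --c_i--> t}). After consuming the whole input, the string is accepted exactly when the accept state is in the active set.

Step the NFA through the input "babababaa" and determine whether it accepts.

S₀ = ε-closure({0}) = {0,1,2}
'b' @ 1: {3,4,6}
'a' @ 2: {1,2,5,6,7}  ✓accept
'b' @ 3: {3,4,6}
'a' @ 4: {1,2,5,6,7}  ✓accept
'b' @ 5: {3,4,6}
'a' @ 6: {1,2,5,6,7}  ✓accept
'b' @ 7: {3,4,6}
'a' @ 8: {1,2,5,6,7}  ✓accept
'a' @ 9: {1,2,5,6,7}  ✓accept
end set {1,2,5,6,7} — state 1 in

Answer: ACCEPT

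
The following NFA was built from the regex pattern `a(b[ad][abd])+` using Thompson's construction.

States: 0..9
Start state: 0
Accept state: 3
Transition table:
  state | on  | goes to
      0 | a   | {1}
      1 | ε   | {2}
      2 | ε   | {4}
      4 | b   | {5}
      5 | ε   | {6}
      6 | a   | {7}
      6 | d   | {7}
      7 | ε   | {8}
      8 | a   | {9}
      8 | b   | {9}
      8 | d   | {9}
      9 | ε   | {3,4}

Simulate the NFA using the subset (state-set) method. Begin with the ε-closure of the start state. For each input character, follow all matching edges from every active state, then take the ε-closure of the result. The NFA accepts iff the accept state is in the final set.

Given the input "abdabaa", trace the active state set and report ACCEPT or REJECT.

Answer: ACCEPT

Derivation:
S₀ = ε-closure({0}) = {0}
'a' @ 1: {1,2,4}
'b' @ 2: {5,6}
'd' @ 3: {7,8}
'a' @ 4: {3,4,9}  [accepting]
'b' @ 5: {5,6}
'a' @ 6: {7,8}
'a' @ 7: {3,4,9}  [accepting]
final: {3,4,9}; accept 3 in set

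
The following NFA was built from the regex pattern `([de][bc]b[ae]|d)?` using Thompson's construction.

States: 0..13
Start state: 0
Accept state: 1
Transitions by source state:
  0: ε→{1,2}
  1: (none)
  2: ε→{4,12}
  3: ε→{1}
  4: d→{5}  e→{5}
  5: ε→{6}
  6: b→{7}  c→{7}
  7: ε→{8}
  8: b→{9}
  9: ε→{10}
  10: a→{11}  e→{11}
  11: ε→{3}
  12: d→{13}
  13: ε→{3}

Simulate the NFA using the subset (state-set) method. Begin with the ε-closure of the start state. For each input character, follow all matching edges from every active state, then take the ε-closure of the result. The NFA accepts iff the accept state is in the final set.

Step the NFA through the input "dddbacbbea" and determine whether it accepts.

Answer: REJECT

Steps:
initial (ε-close {0}): {0,1,2,4,12}
'd' @ 1: {1,3,5,6,13}  ✓accept
'd' @ 2: {}  — no active states
rest 'dbacbbea' ignored (set empty)
final: {}; accept 1 not in set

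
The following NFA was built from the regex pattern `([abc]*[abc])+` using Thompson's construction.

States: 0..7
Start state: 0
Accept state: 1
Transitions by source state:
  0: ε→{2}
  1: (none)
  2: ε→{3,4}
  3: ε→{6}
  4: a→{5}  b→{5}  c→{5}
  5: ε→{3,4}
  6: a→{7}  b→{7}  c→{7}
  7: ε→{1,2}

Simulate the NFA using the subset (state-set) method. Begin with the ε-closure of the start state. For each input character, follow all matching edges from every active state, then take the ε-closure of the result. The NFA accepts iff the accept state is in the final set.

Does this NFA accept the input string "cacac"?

Answer: ACCEPT

Trace:
initial (ε-close {0}): {0,2,3,4,6}
'c' @ 1: {1,2,3,4,5,6,7}  (accept∈set)
'a' @ 2: {1,2,3,4,5,6,7}  (accept∈set)
'c' @ 3: {1,2,3,4,5,6,7}  (accept∈set)
'a' @ 4: {1,2,3,4,5,6,7}  (accept∈set)
'c' @ 5: {1,2,3,4,5,6,7}  (accept∈set)
after full input: {1,2,3,4,5,6,7}  (accept=1 in)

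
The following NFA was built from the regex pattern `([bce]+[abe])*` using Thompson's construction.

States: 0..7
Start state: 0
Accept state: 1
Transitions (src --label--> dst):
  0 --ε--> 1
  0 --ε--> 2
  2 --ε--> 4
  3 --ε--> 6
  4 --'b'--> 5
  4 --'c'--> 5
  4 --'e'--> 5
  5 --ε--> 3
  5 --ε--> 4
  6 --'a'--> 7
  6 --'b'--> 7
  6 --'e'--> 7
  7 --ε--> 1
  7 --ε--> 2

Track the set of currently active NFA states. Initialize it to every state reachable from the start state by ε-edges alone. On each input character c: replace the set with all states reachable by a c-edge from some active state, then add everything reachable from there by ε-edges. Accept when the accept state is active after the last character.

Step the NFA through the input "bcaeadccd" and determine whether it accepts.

Answer: REJECT

Steps:
initial (ε-close {0}): {0,1,2,4}
'b' @ 1: {3,4,5,6}
'c' @ 2: {3,4,5,6}
'a' @ 3: {1,2,4,7}  (accept∈set)
'e' @ 4: {3,4,5,6}
'a' @ 5: {1,2,4,7}  (accept∈set)
'd' @ 6: {}  — state set empty
rest 'ccd' ignored (set empty)
final: {}; accept 1 not in set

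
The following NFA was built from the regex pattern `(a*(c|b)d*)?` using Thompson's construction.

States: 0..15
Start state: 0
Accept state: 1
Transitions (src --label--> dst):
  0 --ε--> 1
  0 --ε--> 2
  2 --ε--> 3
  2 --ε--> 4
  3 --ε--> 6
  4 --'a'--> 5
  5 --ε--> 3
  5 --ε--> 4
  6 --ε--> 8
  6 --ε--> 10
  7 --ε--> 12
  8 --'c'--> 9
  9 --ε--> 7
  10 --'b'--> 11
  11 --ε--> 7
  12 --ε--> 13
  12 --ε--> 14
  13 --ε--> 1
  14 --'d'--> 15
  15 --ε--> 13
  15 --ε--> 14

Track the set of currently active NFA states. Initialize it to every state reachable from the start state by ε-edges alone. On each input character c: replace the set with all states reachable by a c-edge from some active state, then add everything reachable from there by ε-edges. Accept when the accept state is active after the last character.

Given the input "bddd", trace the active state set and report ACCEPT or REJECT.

start: ε-closure({0}) = {0,1,2,3,4,6,8,10}
'b' @ 1: {1,7,11,12,13,14}  ✓accept
'd' @ 2: {1,13,14,15}  ✓accept
'd' @ 3: {1,13,14,15}  ✓accept
'd' @ 4: {1,13,14,15}  ✓accept
after full input: {1,13,14,15}  (accept=1 in)

Answer: ACCEPT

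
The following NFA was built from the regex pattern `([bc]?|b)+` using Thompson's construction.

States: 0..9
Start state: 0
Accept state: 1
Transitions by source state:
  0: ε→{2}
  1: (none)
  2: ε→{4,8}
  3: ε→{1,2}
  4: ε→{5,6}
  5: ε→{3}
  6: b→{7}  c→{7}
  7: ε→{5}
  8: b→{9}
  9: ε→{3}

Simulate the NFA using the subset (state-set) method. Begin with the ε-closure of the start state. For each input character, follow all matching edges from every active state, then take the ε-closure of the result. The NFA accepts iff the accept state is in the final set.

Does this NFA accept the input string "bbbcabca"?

Answer: REJECT

Trace:
start: ε-closure({0}) = {0,1,2,3,4,5,6,8}
'b' @ 1: {1,2,3,4,5,6,7,8,9}  (accept∈set)
'b' @ 2: {1,2,3,4,5,6,7,8,9}  (accept∈set)
'b' @ 3: {1,2,3,4,5,6,7,8,9}  (accept∈set)
'c' @ 4: {1,2,3,4,5,6,7,8}  (accept∈set)
'a' @ 5: {}  — state set empty
rest 'bca' ignored (set empty)
final: {}; accept 1 not in set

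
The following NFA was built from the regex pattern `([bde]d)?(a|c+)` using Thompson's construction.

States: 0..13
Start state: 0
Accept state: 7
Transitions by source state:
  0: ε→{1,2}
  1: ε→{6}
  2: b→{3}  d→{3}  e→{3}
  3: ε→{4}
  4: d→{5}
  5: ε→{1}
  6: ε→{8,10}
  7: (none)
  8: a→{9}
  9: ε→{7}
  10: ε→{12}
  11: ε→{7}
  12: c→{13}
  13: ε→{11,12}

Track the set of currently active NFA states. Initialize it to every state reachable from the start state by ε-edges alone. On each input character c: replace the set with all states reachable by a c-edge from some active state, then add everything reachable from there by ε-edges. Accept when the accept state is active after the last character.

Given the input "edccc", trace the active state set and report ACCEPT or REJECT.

initial (ε-close {0}): {0,1,2,6,8,10,12}
'e' @ 1: {3,4}
'd' @ 2: {1,5,6,8,10,12}
'c' @ 3: {7,11,12,13}  (accept∈set)
'c' @ 4: {7,11,12,13}  (accept∈set)
'c' @ 5: {7,11,12,13}  (accept∈set)
end set {7,11,12,13} — state 7 in

Answer: ACCEPT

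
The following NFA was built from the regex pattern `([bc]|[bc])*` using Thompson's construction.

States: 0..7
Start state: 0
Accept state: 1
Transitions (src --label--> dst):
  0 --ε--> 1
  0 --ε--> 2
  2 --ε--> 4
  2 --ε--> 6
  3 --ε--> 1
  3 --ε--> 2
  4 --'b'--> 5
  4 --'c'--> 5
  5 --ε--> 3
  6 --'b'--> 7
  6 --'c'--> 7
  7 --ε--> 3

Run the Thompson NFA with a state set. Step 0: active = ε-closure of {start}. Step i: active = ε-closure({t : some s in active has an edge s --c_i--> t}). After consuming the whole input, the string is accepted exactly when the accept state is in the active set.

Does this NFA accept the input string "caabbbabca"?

Answer: REJECT

Steps:
S₀ = ε-closure({0}) = {0,1,2,4,6}
'c' @ 1: {1,2,3,4,5,6,7}  ✓accept
'a' @ 2: {}  — dead — no transitions
rest 'abbbabca' ignored (set empty)
after full input: {}  (accept=1 not in)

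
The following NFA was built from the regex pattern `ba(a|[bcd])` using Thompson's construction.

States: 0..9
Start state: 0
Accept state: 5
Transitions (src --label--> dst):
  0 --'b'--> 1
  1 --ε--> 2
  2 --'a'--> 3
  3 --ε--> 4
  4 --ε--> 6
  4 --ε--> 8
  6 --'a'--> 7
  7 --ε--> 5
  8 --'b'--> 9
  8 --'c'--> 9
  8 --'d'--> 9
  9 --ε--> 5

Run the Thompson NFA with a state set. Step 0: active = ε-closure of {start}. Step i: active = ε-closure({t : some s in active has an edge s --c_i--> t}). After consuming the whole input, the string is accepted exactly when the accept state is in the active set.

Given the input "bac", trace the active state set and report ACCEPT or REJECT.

S₀ = ε-closure({0}) = {0}
'b' @ 1: {1,2}
'a' @ 2: {3,4,6,8}
'c' @ 3: {5,9}  ✓accept
final: {5,9}; accept 5 in set

Answer: ACCEPT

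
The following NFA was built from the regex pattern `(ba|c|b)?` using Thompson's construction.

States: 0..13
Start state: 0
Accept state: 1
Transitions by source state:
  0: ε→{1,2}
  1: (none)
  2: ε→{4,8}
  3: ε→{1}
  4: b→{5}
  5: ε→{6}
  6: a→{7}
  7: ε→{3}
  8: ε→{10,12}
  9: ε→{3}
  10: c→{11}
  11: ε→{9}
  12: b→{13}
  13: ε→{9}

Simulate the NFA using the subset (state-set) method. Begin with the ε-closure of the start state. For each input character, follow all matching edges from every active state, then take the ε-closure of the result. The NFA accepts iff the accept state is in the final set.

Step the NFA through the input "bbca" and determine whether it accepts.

S₀ = ε-closure({0}) = {0,1,2,4,8,10,12}
'b' @ 1: {1,3,5,6,9,13}  (accept∈set)
'b' @ 2: {}  — state set empty
rest 'ca' ignored (set empty)
end set {} — state 1 not in

Answer: REJECT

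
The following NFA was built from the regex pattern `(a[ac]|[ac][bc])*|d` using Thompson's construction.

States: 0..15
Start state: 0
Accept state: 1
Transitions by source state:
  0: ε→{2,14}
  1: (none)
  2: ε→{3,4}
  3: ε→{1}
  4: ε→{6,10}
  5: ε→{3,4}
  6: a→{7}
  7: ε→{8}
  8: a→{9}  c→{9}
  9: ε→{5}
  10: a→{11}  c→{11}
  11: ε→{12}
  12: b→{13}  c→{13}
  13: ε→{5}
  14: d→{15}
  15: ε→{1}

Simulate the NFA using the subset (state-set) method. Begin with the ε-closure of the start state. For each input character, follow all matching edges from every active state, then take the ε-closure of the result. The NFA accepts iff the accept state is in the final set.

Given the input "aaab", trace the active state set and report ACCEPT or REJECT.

initial (ε-close {0}): {0,1,2,3,4,6,10,14}
'a' @ 1: {7,8,11,12}
'a' @ 2: {1,3,4,5,6,9,10}  (accept∈set)
'a' @ 3: {7,8,11,12}
'b' @ 4: {1,3,4,5,6,10,13}  (accept∈set)
after full input: {1,3,4,5,6,10,13}  (accept=1 in)

Answer: ACCEPT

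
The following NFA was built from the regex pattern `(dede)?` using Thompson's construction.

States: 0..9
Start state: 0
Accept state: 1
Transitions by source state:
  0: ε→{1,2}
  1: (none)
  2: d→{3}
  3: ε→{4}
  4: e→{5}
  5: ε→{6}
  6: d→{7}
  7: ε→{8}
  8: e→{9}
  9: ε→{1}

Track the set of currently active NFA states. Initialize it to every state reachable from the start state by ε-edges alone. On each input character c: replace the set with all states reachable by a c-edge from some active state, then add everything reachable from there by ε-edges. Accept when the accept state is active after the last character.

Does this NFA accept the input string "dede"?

Answer: ACCEPT

Steps:
S₀ = ε-closure({0}) = {0,1,2}
'd' @ 1: {3,4}
'e' @ 2: {5,6}
'd' @ 3: {7,8}
'e' @ 4: {1,9}  ✓accept
after full input: {1,9}  (accept=1 in)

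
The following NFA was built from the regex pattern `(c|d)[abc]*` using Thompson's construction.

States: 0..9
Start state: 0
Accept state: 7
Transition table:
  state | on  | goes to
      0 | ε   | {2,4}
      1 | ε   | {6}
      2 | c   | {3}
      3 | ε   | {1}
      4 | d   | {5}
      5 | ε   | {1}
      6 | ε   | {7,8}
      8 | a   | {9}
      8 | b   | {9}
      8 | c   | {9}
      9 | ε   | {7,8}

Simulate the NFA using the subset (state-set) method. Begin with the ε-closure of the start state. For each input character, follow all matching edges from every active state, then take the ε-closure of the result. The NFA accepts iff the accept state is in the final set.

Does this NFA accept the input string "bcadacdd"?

start: ε-closure({0}) = {0,2,4}
'b' @ 1: {}  — no active states
rest 'cadacdd' ignored (set empty)
final: {}; accept 7 not in set

Answer: REJECT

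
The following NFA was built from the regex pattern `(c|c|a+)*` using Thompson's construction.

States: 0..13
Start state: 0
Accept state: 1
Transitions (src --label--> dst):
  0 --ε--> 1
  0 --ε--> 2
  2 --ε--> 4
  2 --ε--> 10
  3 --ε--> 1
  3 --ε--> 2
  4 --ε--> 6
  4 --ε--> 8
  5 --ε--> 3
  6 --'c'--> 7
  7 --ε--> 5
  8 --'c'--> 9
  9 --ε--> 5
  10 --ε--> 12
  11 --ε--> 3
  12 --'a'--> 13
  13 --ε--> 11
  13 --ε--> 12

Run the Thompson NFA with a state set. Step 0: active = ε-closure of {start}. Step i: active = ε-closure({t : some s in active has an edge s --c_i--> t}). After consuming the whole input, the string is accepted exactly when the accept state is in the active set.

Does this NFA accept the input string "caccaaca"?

Answer: ACCEPT

Steps:
S₀ = ε-closure({0}) = {0,1,2,4,6,8,10,12}
'c' @ 1: {1,2,3,4,5,6,7,8,9,10,12}  ✓accept
'a' @ 2: {1,2,3,4,6,8,10,11,12,13}  ✓accept
'c' @ 3: {1,2,3,4,5,6,7,8,9,10,12}  ✓accept
'c' @ 4: {1,2,3,4,5,6,7,8,9,10,12}  ✓accept
'a' @ 5: {1,2,3,4,6,8,10,11,12,13}  ✓accept
'a' @ 6: {1,2,3,4,6,8,10,11,12,13}  ✓accept
'c' @ 7: {1,2,3,4,5,6,7,8,9,10,12}  ✓accept
'a' @ 8: {1,2,3,4,6,8,10,11,12,13}  ✓accept
end set {1,2,3,4,6,8,10,11,12,13} — state 1 in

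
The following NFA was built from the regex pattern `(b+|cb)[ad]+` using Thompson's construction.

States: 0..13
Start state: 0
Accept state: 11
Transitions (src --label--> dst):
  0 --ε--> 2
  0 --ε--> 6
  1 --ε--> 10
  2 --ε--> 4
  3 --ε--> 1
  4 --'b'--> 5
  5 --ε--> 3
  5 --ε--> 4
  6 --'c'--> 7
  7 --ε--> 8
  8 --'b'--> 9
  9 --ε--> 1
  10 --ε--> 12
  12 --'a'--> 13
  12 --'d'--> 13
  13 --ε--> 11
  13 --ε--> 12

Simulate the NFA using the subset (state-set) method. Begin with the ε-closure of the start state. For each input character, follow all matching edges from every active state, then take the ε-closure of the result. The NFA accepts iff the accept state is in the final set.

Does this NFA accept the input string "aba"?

Answer: REJECT

Trace:
S₀ = ε-closure({0}) = {0,2,4,6}
'a' @ 1: {}  — dead — no transitions
rest 'ba' ignored (set empty)
final: {}; accept 11 not in set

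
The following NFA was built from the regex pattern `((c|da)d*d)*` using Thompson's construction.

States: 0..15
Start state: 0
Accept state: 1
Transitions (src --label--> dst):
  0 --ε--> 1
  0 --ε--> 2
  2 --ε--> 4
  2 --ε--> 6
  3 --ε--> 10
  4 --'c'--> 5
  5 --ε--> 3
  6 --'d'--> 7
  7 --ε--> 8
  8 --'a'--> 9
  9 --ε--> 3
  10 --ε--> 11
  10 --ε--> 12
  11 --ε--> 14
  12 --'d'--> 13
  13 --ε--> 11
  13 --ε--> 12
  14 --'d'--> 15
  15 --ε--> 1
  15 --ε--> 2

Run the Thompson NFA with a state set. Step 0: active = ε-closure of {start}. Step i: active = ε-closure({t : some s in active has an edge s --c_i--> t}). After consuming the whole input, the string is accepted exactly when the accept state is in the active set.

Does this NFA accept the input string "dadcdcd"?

Answer: ACCEPT

Derivation:
initial (ε-close {0}): {0,1,2,4,6}
'd' @ 1: {7,8}
'a' @ 2: {3,9,10,11,12,14}
'd' @ 3: {1,2,4,6,11,12,13,14,15}  [accepting]
'c' @ 4: {3,5,10,11,12,14}
'd' @ 5: {1,2,4,6,11,12,13,14,15}  [accepting]
'c' @ 6: {3,5,10,11,12,14}
'd' @ 7: {1,2,4,6,11,12,13,14,15}  [accepting]
end set {1,2,4,6,11,12,13,14,15} — state 1 in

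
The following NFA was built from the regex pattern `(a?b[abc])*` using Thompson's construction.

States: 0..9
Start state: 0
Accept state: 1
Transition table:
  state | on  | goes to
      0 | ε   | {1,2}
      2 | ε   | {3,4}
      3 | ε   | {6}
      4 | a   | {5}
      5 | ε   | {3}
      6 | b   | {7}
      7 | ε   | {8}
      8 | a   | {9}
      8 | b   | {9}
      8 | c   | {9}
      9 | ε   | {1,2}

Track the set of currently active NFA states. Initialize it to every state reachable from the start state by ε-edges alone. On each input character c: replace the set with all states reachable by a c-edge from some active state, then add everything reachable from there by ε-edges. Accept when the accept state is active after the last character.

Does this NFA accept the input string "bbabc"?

Answer: ACCEPT

Derivation:
initial (ε-close {0}): {0,1,2,3,4,6}
'b' @ 1: {7,8}
'b' @ 2: {1,2,3,4,6,9}  [accepting]
'a' @ 3: {3,5,6}
'b' @ 4: {7,8}
'c' @ 5: {1,2,3,4,6,9}  [accepting]
after full input: {1,2,3,4,6,9}  (accept=1 in)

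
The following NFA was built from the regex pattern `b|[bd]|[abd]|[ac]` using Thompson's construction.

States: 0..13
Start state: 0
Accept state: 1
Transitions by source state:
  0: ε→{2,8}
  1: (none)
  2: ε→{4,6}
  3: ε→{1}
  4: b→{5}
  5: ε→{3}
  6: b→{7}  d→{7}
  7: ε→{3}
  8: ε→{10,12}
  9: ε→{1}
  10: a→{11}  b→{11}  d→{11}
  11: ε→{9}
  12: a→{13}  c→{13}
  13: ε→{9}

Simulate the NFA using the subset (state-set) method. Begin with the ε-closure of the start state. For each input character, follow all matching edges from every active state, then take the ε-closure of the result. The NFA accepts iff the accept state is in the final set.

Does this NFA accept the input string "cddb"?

Answer: REJECT

Trace:
S₀ = ε-closure({0}) = {0,2,4,6,8,10,12}
'c' @ 1: {1,9,13}  (accept∈set)
'd' @ 2: {}  — dead — no transitions
rest 'db' ignored (set empty)
after full input: {}  (accept=1 not in)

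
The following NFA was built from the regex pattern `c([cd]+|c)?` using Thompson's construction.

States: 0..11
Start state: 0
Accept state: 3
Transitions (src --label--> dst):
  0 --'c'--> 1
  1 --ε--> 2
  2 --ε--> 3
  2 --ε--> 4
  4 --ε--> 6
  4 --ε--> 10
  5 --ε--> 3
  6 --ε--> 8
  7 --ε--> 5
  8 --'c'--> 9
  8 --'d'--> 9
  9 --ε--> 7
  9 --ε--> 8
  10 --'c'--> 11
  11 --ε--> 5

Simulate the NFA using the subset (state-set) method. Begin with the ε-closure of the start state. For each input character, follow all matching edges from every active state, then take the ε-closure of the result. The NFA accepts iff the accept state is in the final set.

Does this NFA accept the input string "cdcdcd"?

S₀ = ε-closure({0}) = {0}
'c' @ 1: {1,2,3,4,6,8,10}  (accept∈set)
'd' @ 2: {3,5,7,8,9}  (accept∈set)
'c' @ 3: {3,5,7,8,9}  (accept∈set)
'd' @ 4: {3,5,7,8,9}  (accept∈set)
'c' @ 5: {3,5,7,8,9}  (accept∈set)
'd' @ 6: {3,5,7,8,9}  (accept∈set)
final: {3,5,7,8,9}; accept 3 in set

Answer: ACCEPT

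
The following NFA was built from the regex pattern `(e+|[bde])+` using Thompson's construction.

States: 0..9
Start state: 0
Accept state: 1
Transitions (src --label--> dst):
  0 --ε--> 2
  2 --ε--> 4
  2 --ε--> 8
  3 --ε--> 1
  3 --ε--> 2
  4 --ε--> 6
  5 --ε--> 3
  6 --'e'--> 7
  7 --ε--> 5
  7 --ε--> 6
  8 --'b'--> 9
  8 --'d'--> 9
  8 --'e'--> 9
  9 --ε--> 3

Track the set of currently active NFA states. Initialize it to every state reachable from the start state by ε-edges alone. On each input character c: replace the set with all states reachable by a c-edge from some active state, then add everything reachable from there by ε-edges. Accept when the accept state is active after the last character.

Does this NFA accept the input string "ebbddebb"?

Answer: ACCEPT

Steps:
start: ε-closure({0}) = {0,2,4,6,8}
'e' @ 1: {1,2,3,4,5,6,7,8,9}  ✓accept
'b' @ 2: {1,2,3,4,6,8,9}  ✓accept
'b' @ 3: {1,2,3,4,6,8,9}  ✓accept
'd' @ 4: {1,2,3,4,6,8,9}  ✓accept
'd' @ 5: {1,2,3,4,6,8,9}  ✓accept
'e' @ 6: {1,2,3,4,5,6,7,8,9}  ✓accept
'b' @ 7: {1,2,3,4,6,8,9}  ✓accept
'b' @ 8: {1,2,3,4,6,8,9}  ✓accept
end set {1,2,3,4,6,8,9} — state 1 in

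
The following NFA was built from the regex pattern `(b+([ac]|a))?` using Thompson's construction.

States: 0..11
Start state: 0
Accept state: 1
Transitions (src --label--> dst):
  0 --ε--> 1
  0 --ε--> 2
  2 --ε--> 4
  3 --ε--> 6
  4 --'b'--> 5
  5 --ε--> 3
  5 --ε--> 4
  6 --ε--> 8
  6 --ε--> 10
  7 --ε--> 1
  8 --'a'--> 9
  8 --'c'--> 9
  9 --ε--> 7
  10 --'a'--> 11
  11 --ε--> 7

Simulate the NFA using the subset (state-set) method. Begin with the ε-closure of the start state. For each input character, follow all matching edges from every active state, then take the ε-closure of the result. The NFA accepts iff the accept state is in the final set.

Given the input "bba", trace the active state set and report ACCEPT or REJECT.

Answer: ACCEPT

Steps:
initial (ε-close {0}): {0,1,2,4}
'b' @ 1: {3,4,5,6,8,10}
'b' @ 2: {3,4,5,6,8,10}
'a' @ 3: {1,7,9,11}  ✓accept
final: {1,7,9,11}; accept 1 in set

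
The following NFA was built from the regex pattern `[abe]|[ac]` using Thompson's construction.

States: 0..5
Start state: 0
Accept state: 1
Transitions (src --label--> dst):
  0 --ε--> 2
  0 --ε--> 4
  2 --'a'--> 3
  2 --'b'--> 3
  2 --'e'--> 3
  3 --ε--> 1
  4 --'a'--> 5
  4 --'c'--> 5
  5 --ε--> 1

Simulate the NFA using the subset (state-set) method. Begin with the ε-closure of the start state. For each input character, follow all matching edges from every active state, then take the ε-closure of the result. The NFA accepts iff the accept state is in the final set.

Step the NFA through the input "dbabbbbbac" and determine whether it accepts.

initial (ε-close {0}): {0,2,4}
'd' @ 1: {}  — dead — no transitions
rest 'babbbbbac' ignored (set empty)
end set {} — state 1 not in

Answer: REJECT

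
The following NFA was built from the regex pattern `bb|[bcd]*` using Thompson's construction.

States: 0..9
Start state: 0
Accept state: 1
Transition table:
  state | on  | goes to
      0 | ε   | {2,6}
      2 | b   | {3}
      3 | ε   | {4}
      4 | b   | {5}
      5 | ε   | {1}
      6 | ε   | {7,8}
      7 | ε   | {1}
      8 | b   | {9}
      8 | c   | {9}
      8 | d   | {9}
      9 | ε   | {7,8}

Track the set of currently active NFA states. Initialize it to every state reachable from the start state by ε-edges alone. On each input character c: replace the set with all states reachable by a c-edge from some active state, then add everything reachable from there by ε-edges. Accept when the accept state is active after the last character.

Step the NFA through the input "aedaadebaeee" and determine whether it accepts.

S₀ = ε-closure({0}) = {0,1,2,6,7,8}
'a' @ 1: {}  — dead — no transitions
rest 'edaadebaeee' ignored (set empty)
end set {} — state 1 not in

Answer: REJECT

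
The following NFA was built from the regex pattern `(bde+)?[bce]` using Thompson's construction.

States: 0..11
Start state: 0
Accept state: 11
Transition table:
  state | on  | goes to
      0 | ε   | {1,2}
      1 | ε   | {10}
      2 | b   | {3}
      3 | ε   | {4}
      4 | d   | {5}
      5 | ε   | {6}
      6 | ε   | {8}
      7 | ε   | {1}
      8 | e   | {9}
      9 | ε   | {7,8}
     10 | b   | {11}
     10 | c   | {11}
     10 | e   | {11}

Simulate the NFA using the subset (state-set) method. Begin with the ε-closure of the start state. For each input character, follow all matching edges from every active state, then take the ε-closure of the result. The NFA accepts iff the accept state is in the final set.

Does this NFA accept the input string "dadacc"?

Answer: REJECT

Steps:
S₀ = ε-closure({0}) = {0,1,2,10}
'd' @ 1: {}  — state set empty
rest 'adacc' ignored (set empty)
end set {} — state 11 not in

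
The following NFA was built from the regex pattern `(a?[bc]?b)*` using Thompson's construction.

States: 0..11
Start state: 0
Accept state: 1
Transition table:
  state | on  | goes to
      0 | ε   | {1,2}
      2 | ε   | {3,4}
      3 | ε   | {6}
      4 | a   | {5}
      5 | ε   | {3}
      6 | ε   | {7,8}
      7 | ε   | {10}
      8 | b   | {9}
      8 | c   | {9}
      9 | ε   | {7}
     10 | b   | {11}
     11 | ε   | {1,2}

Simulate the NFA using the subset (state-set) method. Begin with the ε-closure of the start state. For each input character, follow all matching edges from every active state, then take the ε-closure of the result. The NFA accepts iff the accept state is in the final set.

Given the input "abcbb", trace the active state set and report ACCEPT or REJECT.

initial (ε-close {0}): {0,1,2,3,4,6,7,8,10}
'a' @ 1: {3,5,6,7,8,10}
'b' @ 2: {1,2,3,4,6,7,8,9,10,11}  [accepting]
'c' @ 3: {7,9,10}
'b' @ 4: {1,2,3,4,6,7,8,10,11}  [accepting]
'b' @ 5: {1,2,3,4,6,7,8,9,10,11}  [accepting]
end set {1,2,3,4,6,7,8,9,10,11} — state 1 in

Answer: ACCEPT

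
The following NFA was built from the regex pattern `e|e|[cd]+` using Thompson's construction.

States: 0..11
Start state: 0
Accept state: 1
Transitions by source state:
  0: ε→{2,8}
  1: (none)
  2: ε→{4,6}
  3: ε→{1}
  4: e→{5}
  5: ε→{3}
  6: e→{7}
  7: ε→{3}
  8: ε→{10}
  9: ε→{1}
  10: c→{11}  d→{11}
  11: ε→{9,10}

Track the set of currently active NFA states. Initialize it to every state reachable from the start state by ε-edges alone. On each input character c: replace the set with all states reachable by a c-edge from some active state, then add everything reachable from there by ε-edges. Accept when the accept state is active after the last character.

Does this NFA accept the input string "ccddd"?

initial (ε-close {0}): {0,2,4,6,8,10}
'c' @ 1: {1,9,10,11}  ✓accept
'c' @ 2: {1,9,10,11}  ✓accept
'd' @ 3: {1,9,10,11}  ✓accept
'd' @ 4: {1,9,10,11}  ✓accept
'd' @ 5: {1,9,10,11}  ✓accept
after full input: {1,9,10,11}  (accept=1 in)

Answer: ACCEPT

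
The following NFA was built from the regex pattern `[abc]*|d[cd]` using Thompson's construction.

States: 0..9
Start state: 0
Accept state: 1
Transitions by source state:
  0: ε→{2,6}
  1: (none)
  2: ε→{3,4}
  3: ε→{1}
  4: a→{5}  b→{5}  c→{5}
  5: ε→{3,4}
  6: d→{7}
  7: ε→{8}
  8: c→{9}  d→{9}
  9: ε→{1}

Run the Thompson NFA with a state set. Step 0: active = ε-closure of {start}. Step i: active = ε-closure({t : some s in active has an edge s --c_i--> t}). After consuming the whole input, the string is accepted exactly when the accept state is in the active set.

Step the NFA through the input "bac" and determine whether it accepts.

start: ε-closure({0}) = {0,1,2,3,4,6}
'b' @ 1: {1,3,4,5}  ✓accept
'a' @ 2: {1,3,4,5}  ✓accept
'c' @ 3: {1,3,4,5}  ✓accept
end set {1,3,4,5} — state 1 in

Answer: ACCEPT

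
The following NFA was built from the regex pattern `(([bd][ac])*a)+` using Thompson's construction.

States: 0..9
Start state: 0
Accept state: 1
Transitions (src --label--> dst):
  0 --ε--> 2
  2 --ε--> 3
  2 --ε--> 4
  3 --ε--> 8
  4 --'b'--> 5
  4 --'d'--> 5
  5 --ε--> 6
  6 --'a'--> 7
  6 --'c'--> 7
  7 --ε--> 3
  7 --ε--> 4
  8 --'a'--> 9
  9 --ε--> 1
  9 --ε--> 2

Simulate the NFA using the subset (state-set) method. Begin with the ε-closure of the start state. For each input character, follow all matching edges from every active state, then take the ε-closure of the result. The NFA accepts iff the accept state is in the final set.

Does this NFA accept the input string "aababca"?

Answer: ACCEPT

Derivation:
S₀ = ε-closure({0}) = {0,2,3,4,8}
'a' @ 1: {1,2,3,4,8,9}  (accept∈set)
'a' @ 2: {1,2,3,4,8,9}  (accept∈set)
'b' @ 3: {5,6}
'a' @ 4: {3,4,7,8}
'b' @ 5: {5,6}
'c' @ 6: {3,4,7,8}
'a' @ 7: {1,2,3,4,8,9}  (accept∈set)
after full input: {1,2,3,4,8,9}  (accept=1 in)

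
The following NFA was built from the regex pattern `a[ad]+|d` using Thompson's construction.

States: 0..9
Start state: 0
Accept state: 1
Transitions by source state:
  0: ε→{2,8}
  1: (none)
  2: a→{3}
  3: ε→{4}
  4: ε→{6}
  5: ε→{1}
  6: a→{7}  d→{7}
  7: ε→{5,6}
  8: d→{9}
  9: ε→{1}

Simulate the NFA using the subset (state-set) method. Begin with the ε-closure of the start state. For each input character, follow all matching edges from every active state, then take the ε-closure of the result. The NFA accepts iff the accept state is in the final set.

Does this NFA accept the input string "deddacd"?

Answer: REJECT

Derivation:
S₀ = ε-closure({0}) = {0,2,8}
'd' @ 1: {1,9}  [accepting]
'e' @ 2: {}  — no active states
rest 'ddacd' ignored (set empty)
final: {}; accept 1 not in set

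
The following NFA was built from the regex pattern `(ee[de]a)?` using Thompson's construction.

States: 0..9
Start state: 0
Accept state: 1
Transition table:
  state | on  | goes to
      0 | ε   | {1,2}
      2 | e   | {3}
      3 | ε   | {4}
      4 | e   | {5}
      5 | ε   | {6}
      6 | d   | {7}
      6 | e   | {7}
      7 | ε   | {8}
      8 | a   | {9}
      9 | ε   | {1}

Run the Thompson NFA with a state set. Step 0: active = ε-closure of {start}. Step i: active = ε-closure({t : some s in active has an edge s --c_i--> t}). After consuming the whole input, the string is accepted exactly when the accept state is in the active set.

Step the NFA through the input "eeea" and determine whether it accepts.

S₀ = ε-closure({0}) = {0,1,2}
'e' @ 1: {3,4}
'e' @ 2: {5,6}
'e' @ 3: {7,8}
'a' @ 4: {1,9}  (accept∈set)
final: {1,9}; accept 1 in set

Answer: ACCEPT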